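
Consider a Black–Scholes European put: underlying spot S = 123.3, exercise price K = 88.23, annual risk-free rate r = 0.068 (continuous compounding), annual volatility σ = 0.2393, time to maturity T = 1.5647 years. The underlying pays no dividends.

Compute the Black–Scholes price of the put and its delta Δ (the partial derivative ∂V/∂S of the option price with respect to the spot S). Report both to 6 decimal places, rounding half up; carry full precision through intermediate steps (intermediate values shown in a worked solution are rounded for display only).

σ√T = 0.2393·√1.5647 = 0.299336
d₁ = (ln(S/K) + (r+σ²/2)T) / (σ√T) = (ln(123.3/88.23) + (0.068+0.2393²/2)·1.5647) / 0.299336 = (0.334673 + 0.151200) / 0.299336 = 1.623175
d₂ = d₁ − σ√T = 1.623175 − 0.299336 = 1.323839
e^{−rT} = e^{−0.068·1.5647} = 0.899065
N(−d₁) = 0.052276,  N(−d₂) = 0.092778
Put price V = K·e^{−rT}·N(−d₂) − S·N(−d₁) = 7.359589 − 6.445634 = 0.913955
Δ = −N(−d₁) = -0.052276

price = 0.913955
Δ = -0.052276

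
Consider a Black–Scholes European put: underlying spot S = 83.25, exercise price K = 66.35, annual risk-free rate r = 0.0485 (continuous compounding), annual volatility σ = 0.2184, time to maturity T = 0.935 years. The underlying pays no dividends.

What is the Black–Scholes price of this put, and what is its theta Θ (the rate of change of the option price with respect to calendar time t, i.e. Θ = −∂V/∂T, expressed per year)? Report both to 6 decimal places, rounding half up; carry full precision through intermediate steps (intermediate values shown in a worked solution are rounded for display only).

price = 0.712046
Θ = -1.054231

σ√T = 0.2184·√0.935 = 0.211183
d₁ = (ln(S/K) + (r+σ²/2)T) / (σ√T) = (ln(83.25/66.35) + (0.0485+0.2184²/2)·0.935) / 0.211183 = (0.226904 + 0.067647) / 0.211183 = 1.394768
d₂ = d₁ − σ√T = 1.394768 − 0.211183 = 1.183585
e^{−rT} = e^{−0.0485·0.935} = 0.955665
N(−d₁) = 0.081543,  N(−d₂) = 0.118289
Put price V = K·e^{−rT}·N(−d₂) − S·N(−d₁) = 7.500493 − 6.788447 = 0.712046
φ(d₁) = (1/√(2π))·e^{−d₁²/2} = 0.150826
Θ = −S·φ(d₁)·σ/(2√T) + r·K·e^{−rT}·N(−d₂) = −1.418005 + 0.363774 = -1.054231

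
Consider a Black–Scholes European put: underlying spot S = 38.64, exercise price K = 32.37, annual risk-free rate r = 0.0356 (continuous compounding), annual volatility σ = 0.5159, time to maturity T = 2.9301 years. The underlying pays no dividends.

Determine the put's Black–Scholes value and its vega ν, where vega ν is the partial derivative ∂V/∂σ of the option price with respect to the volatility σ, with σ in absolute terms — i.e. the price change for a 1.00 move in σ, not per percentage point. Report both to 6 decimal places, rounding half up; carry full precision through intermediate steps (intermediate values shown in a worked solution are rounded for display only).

price = 7.369364
ν = 19.765623

σ√T = 0.5159·√2.9301 = 0.883094
d₁ = (ln(S/K) + (r+σ²/2)T) / (σ√T) = (ln(38.64/32.37) + (0.0356+0.5159²/2)·2.9301) / 0.883094 = (0.177056 + 0.494239) / 0.883094 = 0.760163
d₂ = d₁ − σ√T = 0.760163 − 0.883094 = -0.122931
e^{−rT} = e^{−0.0356·2.9301} = 0.900945
N(−d₁) = 0.223579,  N(−d₂) = 0.548919
Put price V = K·e^{−rT}·N(−d₂) − S·N(−d₁) = 16.008446 − 8.639082 = 7.369364
φ(d₁) = (1/√(2π))·e^{−d₁²/2} = 0.298835
ν = S·φ(d₁)·√T = 19.765623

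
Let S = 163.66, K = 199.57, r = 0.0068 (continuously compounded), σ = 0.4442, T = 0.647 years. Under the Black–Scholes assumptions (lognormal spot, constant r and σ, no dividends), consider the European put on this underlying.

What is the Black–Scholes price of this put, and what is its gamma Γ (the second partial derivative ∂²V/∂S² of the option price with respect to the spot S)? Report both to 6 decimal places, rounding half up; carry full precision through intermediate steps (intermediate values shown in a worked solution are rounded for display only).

price = 46.847356
Γ = 0.006385

σ√T = 0.4442·√0.647 = 0.357298
d₁ = (ln(S/K) + (r+σ²/2)T) / (σ√T) = (ln(163.66/199.57) + (0.0068+0.4442²/2)·0.647) / 0.357298 = (-0.198374 + 0.068231) / 0.357298 = -0.364243
d₂ = d₁ − σ√T = -0.364243 − 0.357298 = -0.721541
e^{−rT} = e^{−0.0068·0.647} = 0.995610
N(−d₁) = 0.642162,  N(−d₂) = 0.764712
Put price V = K·e^{−rT}·N(−d₂) − S·N(−d₁) = 151.943553 − 105.096197 = 46.847356
φ(d₁) = (1/√(2π))·e^{−d₁²/2} = 0.373337
Γ = φ(d₁) / (S·σ·√T) = 0.006385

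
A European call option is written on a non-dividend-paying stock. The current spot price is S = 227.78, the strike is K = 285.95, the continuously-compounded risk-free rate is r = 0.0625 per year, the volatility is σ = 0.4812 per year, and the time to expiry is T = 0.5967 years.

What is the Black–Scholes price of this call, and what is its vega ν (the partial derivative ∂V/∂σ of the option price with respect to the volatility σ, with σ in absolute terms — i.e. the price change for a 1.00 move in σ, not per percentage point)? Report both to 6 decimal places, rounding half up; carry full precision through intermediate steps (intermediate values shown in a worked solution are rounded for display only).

price = 17.928609
ν = 66.568867

σ√T = 0.4812·√0.5967 = 0.371709
d₁ = (ln(S/K) + (r+σ²/2)T) / (σ√T) = (ln(227.78/285.95) + (0.0625+0.4812²/2)·0.5967) / 0.371709 = (-0.227437 + 0.106378) / 0.371709 = -0.325682
d₂ = d₁ − σ√T = -0.325682 − 0.371709 = -0.697391
e^{−rT} = e^{−0.0625·0.5967} = 0.963393
N(d₁) = 0.372333,  N(d₂) = 0.242779
Call price V = S·N(d₁) − K·e^{−rT}·N(d₂) = 84.809913 − 66.881303 = 17.928609
φ(d₁) = (1/√(2π))·e^{−d₁²/2} = 0.378336
ν = S·φ(d₁)·√T = 66.568867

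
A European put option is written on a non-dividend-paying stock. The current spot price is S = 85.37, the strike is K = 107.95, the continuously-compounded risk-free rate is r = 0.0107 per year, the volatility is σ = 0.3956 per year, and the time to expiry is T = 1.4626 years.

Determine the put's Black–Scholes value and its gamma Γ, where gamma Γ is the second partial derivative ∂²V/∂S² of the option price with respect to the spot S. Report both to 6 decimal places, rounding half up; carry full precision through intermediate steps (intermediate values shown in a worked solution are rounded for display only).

price = 30.389590
Γ = 0.009537

σ√T = 0.3956·√1.4626 = 0.478431
d₁ = (ln(S/K) + (r+σ²/2)T) / (σ√T) = (ln(85.37/107.95) + (0.0107+0.3956²/2)·1.4626) / 0.478431 = (-0.234673 + 0.130098) / 0.478431 = -0.218580
d₂ = d₁ − σ√T = -0.218580 − 0.478431 = -0.697011
e^{−rT} = e^{−0.0107·1.4626} = 0.984472
N(−d₁) = 0.586512,  N(−d₂) = 0.757102
Put price V = K·e^{−rT}·N(−d₂) − S·N(−d₁) = 80.460081 − 50.070492 = 30.389590
φ(d₁) = (1/√(2π))·e^{−d₁²/2} = 0.389525
Γ = φ(d₁) / (S·σ·√T) = 0.009537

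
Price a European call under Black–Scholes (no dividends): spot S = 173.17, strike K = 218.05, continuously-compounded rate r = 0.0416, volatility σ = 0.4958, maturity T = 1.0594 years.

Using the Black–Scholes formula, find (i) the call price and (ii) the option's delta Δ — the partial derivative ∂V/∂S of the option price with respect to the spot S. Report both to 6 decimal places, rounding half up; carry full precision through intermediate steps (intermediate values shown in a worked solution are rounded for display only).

σ√T = 0.4958·√1.0594 = 0.510313
d₁ = (ln(S/K) + (r+σ²/2)T) / (σ√T) = (ln(173.17/218.05) + (0.0416+0.4958²/2)·1.0594) / 0.510313 = (-0.230451 + 0.174281) / 0.510313 = -0.110070
d₂ = d₁ − σ√T = -0.110070 − 0.510313 = -0.620383
e^{−rT} = e^{−0.0416·1.0594} = 0.956886
N(d₁) = 0.456177,  N(d₂) = 0.267503
Call price V = S·N(d₁) − K·e^{−rT}·N(d₂) = 78.996180 − 55.814226 = 23.181954
Δ = N(d₁) = 0.456177

price = 23.181954
Δ = 0.456177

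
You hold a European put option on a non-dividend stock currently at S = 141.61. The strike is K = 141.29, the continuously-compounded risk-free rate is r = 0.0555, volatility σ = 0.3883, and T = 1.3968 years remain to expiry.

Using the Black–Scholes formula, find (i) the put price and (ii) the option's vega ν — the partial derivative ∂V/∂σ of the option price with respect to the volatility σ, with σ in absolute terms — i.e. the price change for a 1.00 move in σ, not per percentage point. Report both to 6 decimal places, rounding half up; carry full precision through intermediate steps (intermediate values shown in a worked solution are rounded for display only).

price = 19.651201
ν = 61.553062

σ√T = 0.3883·√1.3968 = 0.458917
d₁ = (ln(S/K) + (r+σ²/2)T) / (σ√T) = (ln(141.61/141.29) + (0.0555+0.3883²/2)·1.3968) / 0.458917 = (0.002262 + 0.182825) / 0.458917 = 0.403313
d₂ = d₁ − σ√T = 0.403313 − 0.458917 = -0.055605
e^{−rT} = e^{−0.0555·1.3968} = 0.925406
N(−d₁) = 0.343359,  N(−d₂) = 0.522172
Put price V = K·e^{−rT}·N(−d₂) − S·N(−d₁) = 68.274276 − 48.623076 = 19.651201
φ(d₁) = (1/√(2π))·e^{−d₁²/2} = 0.367780
ν = S·φ(d₁)·√T = 61.553062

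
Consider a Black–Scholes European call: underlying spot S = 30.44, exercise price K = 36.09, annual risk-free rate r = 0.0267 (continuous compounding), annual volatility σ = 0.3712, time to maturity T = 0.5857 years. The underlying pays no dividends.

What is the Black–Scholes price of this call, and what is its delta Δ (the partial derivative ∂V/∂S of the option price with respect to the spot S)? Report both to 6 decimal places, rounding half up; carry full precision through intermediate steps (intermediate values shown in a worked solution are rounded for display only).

price = 1.714433
Δ = 0.343755

σ√T = 0.3712·√0.5857 = 0.284083
d₁ = (ln(S/K) + (r+σ²/2)T) / (σ√T) = (ln(30.44/36.09) + (0.0267+0.3712²/2)·0.5857) / 0.284083 = (-0.170258 + 0.055990) / 0.284083 = -0.402236
d₂ = d₁ − σ√T = -0.402236 − 0.284083 = -0.686319
e^{−rT} = e^{−0.0267·0.5857} = 0.984483
N(d₁) = 0.343755,  N(d₂) = 0.246256
Call price V = S·N(d₁) − K·e^{−rT}·N(d₂) = 10.463909 − 8.749476 = 1.714433
Δ = N(d₁) = 0.343755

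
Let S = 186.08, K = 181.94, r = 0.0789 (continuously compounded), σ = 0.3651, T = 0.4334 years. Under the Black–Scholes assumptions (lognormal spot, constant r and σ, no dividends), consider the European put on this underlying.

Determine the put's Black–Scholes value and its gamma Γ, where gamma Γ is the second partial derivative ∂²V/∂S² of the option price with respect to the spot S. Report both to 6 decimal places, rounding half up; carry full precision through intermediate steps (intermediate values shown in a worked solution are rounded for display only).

σ√T = 0.3651·√0.4334 = 0.240357
d₁ = (ln(S/K) + (r+σ²/2)T) / (σ√T) = (ln(186.08/181.94) + (0.0789+0.3651²/2)·0.4334) / 0.240357 = (0.022500 + 0.063081) / 0.240357 = 0.356057
d₂ = d₁ − σ√T = 0.356057 − 0.240357 = 0.115700
e^{−rT} = e^{−0.0789·0.4334} = 0.966383
N(−d₁) = 0.360899,  N(−d₂) = 0.453945
Put price V = K·e^{−rT}·N(−d₂) − S·N(−d₁) = 79.814300 − 67.156084 = 12.658216
φ(d₁) = (1/√(2π))·e^{−d₁²/2} = 0.374439
Γ = φ(d₁) / (S·σ·√T) = 0.008372

price = 12.658216
Γ = 0.008372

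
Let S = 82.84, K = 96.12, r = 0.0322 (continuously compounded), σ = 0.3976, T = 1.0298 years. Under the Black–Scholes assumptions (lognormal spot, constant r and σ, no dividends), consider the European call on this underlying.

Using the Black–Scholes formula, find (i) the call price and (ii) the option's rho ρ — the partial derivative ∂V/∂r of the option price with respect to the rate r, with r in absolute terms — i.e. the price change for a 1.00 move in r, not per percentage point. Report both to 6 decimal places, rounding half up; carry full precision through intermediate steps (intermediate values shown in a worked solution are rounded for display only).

σ√T = 0.3976·√1.0298 = 0.403481
d₁ = (ln(S/K) + (r+σ²/2)T) / (σ√T) = (ln(82.84/96.12) + (0.0322+0.3976²/2)·1.0298) / 0.403481 = (-0.148686 + 0.114558) / 0.403481 = -0.084585
d₂ = d₁ − σ√T = -0.084585 − 0.403481 = -0.488066
e^{−rT} = e^{−0.0322·1.0298} = 0.967384
N(d₁) = 0.466296,  N(d₂) = 0.312752
Call price V = S·N(d₁) − K·e^{−rT}·N(d₂) = 38.627930 − 29.081198 = 9.546732
ρ = K·T·e^{−rT}·N(d₂) = 29.947818

price = 9.546732
ρ = 29.947818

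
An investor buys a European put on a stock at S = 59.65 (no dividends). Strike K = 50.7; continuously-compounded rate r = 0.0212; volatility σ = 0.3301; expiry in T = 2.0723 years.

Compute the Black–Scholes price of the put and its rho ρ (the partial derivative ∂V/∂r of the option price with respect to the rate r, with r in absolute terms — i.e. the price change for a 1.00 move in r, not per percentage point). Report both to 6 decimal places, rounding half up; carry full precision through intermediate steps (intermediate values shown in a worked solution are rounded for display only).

price = 5.515573
ρ = -42.424760

σ√T = 0.3301·√2.0723 = 0.475195
d₁ = (ln(S/K) + (r+σ²/2)T) / (σ√T) = (ln(59.65/50.7) + (0.0212+0.3301²/2)·2.0723) / 0.475195 = (0.162568 + 0.156838) / 0.475195 = 0.672158
d₂ = d₁ − σ√T = 0.672158 − 0.475195 = 0.196963
e^{−rT} = e^{−0.0212·2.0723} = 0.957018
N(−d₁) = 0.250742,  N(−d₂) = 0.421928
Put price V = K·e^{−rT}·N(−d₂) − S·N(−d₁) = 20.472306 − 14.956733 = 5.515573
ρ = −K·T·e^{−rT}·N(−d₂) = -42.424760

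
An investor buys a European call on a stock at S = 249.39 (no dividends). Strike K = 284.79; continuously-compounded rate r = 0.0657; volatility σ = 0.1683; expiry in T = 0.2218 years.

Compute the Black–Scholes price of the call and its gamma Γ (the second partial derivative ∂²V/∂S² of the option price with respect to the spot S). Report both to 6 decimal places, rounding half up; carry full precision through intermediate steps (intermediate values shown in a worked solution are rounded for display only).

price = 0.627252
Γ = 0.007042

σ√T = 0.1683·√0.2218 = 0.079262
d₁ = (ln(S/K) + (r+σ²/2)T) / (σ√T) = (ln(249.39/284.79) + (0.0657+0.1683²/2)·0.2218) / 0.079262 = (-0.132734 + 0.017713) / 0.079262 = -1.451145
d₂ = d₁ − σ√T = -1.451145 − 0.079262 = -1.530407
e^{−rT} = e^{−0.0657·0.2218} = 0.985533
N(d₁) = 0.073370,  N(d₂) = 0.062958
Call price V = S·N(d₁) − K·e^{−rT}·N(d₂) = 18.297671 − 17.670419 = 0.627252
φ(d₁) = (1/√(2π))·e^{−d₁²/2} = 0.139199
Γ = φ(d₁) / (S·σ·√T) = 0.007042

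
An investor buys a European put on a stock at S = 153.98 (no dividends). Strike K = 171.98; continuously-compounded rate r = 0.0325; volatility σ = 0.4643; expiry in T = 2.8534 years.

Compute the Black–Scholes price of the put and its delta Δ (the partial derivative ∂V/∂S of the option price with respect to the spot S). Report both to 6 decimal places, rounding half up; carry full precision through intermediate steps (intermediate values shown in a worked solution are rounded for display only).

σ√T = 0.4643·√2.8534 = 0.784296
d₁ = (ln(S/K) + (r+σ²/2)T) / (σ√T) = (ln(153.98/171.98) + (0.0325+0.4643²/2)·2.8534) / 0.784296 = (-0.110555 + 0.400296) / 0.784296 = 0.369427
d₂ = d₁ − σ√T = 0.369427 − 0.784296 = -0.414869
e^{−rT} = e^{−0.0325·2.8534} = 0.911435
N(−d₁) = 0.355905,  N(−d₂) = 0.660881
Put price V = K·e^{−rT}·N(−d₂) − S·N(−d₁) = 103.592128 − 54.802209 = 48.789919
Δ = −N(−d₁) = -0.355905

price = 48.789919
Δ = -0.355905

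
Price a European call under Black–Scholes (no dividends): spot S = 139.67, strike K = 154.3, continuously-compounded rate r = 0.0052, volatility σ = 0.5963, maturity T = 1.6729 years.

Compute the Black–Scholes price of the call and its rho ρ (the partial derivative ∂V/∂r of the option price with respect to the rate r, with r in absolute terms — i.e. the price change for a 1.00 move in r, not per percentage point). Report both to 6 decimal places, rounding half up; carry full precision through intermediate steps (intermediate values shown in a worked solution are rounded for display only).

price = 37.571508
ρ = 78.636504

σ√T = 0.5963·√1.6729 = 0.771258
d₁ = (ln(S/K) + (r+σ²/2)T) / (σ√T) = (ln(139.67/154.3) + (0.0052+0.5963²/2)·1.6729) / 0.771258 = (-0.099616 + 0.306119) / 0.771258 = 0.267747
d₂ = d₁ − σ√T = 0.267747 − 0.771258 = -0.503511
e^{−rT} = e^{−0.0052·1.6729} = 0.991339
N(d₁) = 0.605553,  N(d₂) = 0.307303
Call price V = S·N(d₁) − K·e^{−rT}·N(d₂) = 84.577608 − 47.006100 = 37.571508
ρ = K·T·e^{−rT}·N(d₂) = 78.636504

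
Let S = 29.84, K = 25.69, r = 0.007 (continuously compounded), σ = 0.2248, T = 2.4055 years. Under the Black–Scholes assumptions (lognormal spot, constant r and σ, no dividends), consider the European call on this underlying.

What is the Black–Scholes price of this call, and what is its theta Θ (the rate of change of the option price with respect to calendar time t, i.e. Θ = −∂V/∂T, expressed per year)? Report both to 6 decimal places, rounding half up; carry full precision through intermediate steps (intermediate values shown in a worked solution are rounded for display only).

price = 6.523863
Θ = -0.806970

σ√T = 0.2248·√2.4055 = 0.348657
d₁ = (ln(S/K) + (r+σ²/2)T) / (σ√T) = (ln(29.84/25.69) + (0.007+0.2248²/2)·2.4055) / 0.348657 = (0.149748 + 0.077620) / 0.348657 = 0.652123
d₂ = d₁ − σ√T = 0.652123 − 0.348657 = 0.303465
e^{−rT} = e^{−0.007·2.4055} = 0.983302
N(d₁) = 0.742839,  N(d₂) = 0.619232
Call price V = S·N(d₁) − K·e^{−rT}·N(d₂) = 22.166316 − 15.642454 = 6.523863
φ(d₁) = (1/√(2π))·e^{−d₁²/2} = 0.322526
Θ = −S·φ(d₁)·σ/(2√T) − r·K·e^{−rT}·N(d₂) = −0.697473 − 0.109497 = -0.806970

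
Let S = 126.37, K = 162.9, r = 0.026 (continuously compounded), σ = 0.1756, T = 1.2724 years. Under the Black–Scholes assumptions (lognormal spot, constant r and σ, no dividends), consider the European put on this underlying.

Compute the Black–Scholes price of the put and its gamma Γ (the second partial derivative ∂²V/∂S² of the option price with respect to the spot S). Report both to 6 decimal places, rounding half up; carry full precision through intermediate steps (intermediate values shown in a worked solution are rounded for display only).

price = 33.085313
Γ = 0.009513

σ√T = 0.1756·√1.2724 = 0.198078
d₁ = (ln(S/K) + (r+σ²/2)T) / (σ√T) = (ln(126.37/162.9) + (0.026+0.1756²/2)·1.2724) / 0.198078 = (-0.253922 + 0.052700) / 0.198078 = -1.015875
d₂ = d₁ − σ√T = -1.015875 − 0.198078 = -1.213953
e^{−rT} = e^{−0.026·1.2724} = 0.967459
N(−d₁) = 0.845156,  N(−d₂) = 0.887617
Put price V = K·e^{−rT}·N(−d₂) − S·N(−d₁) = 139.887620 − 106.802308 = 33.085313
φ(d₁) = (1/√(2π))·e^{−d₁²/2} = 0.238130
Γ = φ(d₁) / (S·σ·√T) = 0.009513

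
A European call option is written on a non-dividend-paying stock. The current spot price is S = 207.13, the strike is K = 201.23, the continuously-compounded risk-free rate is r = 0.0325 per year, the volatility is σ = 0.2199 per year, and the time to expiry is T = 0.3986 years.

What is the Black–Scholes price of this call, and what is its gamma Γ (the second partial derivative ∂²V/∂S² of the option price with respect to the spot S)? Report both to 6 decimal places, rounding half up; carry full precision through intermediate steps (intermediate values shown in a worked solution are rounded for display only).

σ√T = 0.2199·√0.3986 = 0.138833
d₁ = (ln(S/K) + (r+σ²/2)T) / (σ√T) = (ln(207.13/201.23) + (0.0325+0.2199²/2)·0.3986) / 0.138833 = (0.028898 + 0.022592) / 0.138833 = 0.370876
d₂ = d₁ − σ√T = 0.370876 − 0.138833 = 0.232042
e^{−rT} = e^{−0.0325·0.3986} = 0.987129
N(d₁) = 0.644635,  N(d₂) = 0.591747
Call price V = S·N(d₁) − K·e^{−rT}·N(d₂) = 133.523242 − 117.544703 = 15.978539
φ(d₁) = (1/√(2π))·e^{−d₁²/2} = 0.372427
Γ = φ(d₁) / (S·σ·√T) = 0.012951

price = 15.978539
Γ = 0.012951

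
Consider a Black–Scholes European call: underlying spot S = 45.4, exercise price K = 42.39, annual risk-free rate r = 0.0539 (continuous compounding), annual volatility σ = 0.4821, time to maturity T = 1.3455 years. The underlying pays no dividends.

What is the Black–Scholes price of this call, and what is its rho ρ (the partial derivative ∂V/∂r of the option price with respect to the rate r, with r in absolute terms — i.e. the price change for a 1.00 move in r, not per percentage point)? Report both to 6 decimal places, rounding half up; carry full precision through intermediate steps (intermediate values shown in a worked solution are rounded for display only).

σ√T = 0.4821·√1.3455 = 0.559215
d₁ = (ln(S/K) + (r+σ²/2)T) / (σ√T) = (ln(45.4/42.39) + (0.0539+0.4821²/2)·1.3455) / 0.559215 = (0.068600 + 0.228883) / 0.559215 = 0.531965
d₂ = d₁ − σ√T = 0.531965 − 0.559215 = -0.027250
e^{−rT} = e^{−0.0539·1.3455} = 0.930045
N(d₁) = 0.702625,  N(d₂) = 0.489130
Call price V = S·N(d₁) − K·e^{−rT}·N(d₂) = 31.899169 − 19.283758 = 12.615411
ρ = K·T·e^{−rT}·N(d₂) = 25.946296

price = 12.615411
ρ = 25.946296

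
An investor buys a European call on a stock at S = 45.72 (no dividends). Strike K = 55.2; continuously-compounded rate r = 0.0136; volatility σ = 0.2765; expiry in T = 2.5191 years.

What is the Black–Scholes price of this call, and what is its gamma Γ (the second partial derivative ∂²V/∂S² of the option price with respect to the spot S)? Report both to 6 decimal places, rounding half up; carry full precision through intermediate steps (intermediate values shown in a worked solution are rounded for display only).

price = 5.307858
Γ = 0.019711

σ√T = 0.2765·√2.5191 = 0.438852
d₁ = (ln(S/K) + (r+σ²/2)T) / (σ√T) = (ln(45.72/55.2) + (0.0136+0.2765²/2)·2.5191) / 0.438852 = (-0.188427 + 0.130555) / 0.438852 = -0.131871
d₂ = d₁ − σ√T = -0.131871 − 0.438852 = -0.570723
e^{−rT} = e^{−0.0136·2.5191} = 0.966320
N(d₁) = 0.447543,  N(d₂) = 0.284094
Call price V = S·N(d₁) − K·e^{−rT}·N(d₂) = 20.461669 − 15.153811 = 5.307858
φ(d₁) = (1/√(2π))·e^{−d₁²/2} = 0.395489
Γ = φ(d₁) / (S·σ·√T) = 0.019711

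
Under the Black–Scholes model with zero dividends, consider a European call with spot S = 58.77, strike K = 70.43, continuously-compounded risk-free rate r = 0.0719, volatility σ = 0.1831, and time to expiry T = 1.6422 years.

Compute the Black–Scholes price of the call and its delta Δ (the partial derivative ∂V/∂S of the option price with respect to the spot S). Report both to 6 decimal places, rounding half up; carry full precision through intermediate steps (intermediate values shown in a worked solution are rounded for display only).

price = 3.960308
Δ = 0.440063

σ√T = 0.1831·√1.6422 = 0.234640
d₁ = (ln(S/K) + (r+σ²/2)T) / (σ√T) = (ln(58.77/70.43) + (0.0719+0.1831²/2)·1.6422) / 0.234640 = (-0.180988 + 0.145602) / 0.234640 = -0.150809
d₂ = d₁ − σ√T = -0.150809 − 0.234640 = -0.385448
e^{−rT} = e^{−0.0719·1.6422} = 0.888630
N(d₁) = 0.440063,  N(d₂) = 0.349953
Call price V = S·N(d₁) − K·e^{−rT}·N(d₂) = 25.862518 − 21.902210 = 3.960308
Δ = N(d₁) = 0.440063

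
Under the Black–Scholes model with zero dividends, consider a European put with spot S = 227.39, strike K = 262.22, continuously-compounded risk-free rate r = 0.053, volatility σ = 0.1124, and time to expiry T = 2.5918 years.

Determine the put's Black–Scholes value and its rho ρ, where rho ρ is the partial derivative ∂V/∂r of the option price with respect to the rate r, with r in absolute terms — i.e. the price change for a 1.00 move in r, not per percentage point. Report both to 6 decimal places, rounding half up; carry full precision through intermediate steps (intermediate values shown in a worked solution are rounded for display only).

price = 17.029147
ρ = -324.241495

σ√T = 0.1124·√2.5918 = 0.180954
d₁ = (ln(S/K) + (r+σ²/2)T) / (σ√T) = (ln(227.39/262.22) + (0.053+0.1124²/2)·2.5918) / 0.180954 = (-0.142517 + 0.153737) / 0.180954 = 0.062006
d₂ = d₁ − σ√T = 0.062006 − 0.180954 = -0.118947
e^{−rT} = e^{−0.053·2.5918} = 0.871652
N(−d₁) = 0.475279,  N(−d₂) = 0.547341
Put price V = K·e^{−rT}·N(−d₂) − S·N(−d₁) = 125.102823 − 108.073676 = 17.029147
ρ = −K·T·e^{−rT}·N(−d₂) = -324.241495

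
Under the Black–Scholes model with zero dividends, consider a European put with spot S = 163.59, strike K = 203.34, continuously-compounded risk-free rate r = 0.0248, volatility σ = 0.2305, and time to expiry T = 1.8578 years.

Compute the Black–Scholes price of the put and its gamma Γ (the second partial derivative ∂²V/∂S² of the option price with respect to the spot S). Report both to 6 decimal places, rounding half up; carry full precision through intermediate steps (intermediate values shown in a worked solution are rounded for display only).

price = 40.834460
Γ = 0.007198

σ√T = 0.2305·√1.8578 = 0.314174
d₁ = (ln(S/K) + (r+σ²/2)T) / (σ√T) = (ln(163.59/203.34) + (0.0248+0.2305²/2)·1.8578) / 0.314174 = (-0.217516 + 0.095426) / 0.314174 = -0.388606
d₂ = d₁ − σ√T = -0.388606 − 0.314174 = -0.702780
e^{−rT} = e^{−0.0248·1.8578} = 0.954972
N(−d₁) = 0.651216,  N(−d₂) = 0.758904
Put price V = K·e^{−rT}·N(−d₂) − S·N(−d₁) = 147.366931 − 106.532471 = 40.834460
φ(d₁) = (1/√(2π))·e^{−d₁²/2} = 0.369928
Γ = φ(d₁) / (S·σ·√T) = 0.007198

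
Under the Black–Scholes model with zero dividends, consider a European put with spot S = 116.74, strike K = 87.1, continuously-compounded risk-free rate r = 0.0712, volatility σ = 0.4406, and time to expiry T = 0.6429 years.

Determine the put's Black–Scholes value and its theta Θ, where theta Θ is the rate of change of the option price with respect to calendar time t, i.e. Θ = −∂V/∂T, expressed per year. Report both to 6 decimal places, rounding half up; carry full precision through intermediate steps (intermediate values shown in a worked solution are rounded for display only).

price = 3.106122
Θ = -5.431226

σ√T = 0.4406·√0.6429 = 0.353278
d₁ = (ln(S/K) + (r+σ²/2)T) / (σ√T) = (ln(116.74/87.1) + (0.0712+0.4406²/2)·0.6429) / 0.353278 = (0.292892 + 0.108177) / 0.353278 = 1.135281
d₂ = d₁ − σ√T = 1.135281 − 0.353278 = 0.782003
e^{−rT} = e^{−0.0712·0.6429} = 0.955257
N(−d₁) = 0.128129,  N(−d₂) = 0.217106
Put price V = K·e^{−rT}·N(−d₂) − S·N(−d₁) = 18.063882 − 14.957759 = 3.106122
φ(d₁) = (1/√(2π))·e^{−d₁²/2} = 0.209429
Θ = −S·φ(d₁)·σ/(2√T) + r·K·e^{−rT}·N(−d₂) = −6.717375 + 1.286148 = -5.431226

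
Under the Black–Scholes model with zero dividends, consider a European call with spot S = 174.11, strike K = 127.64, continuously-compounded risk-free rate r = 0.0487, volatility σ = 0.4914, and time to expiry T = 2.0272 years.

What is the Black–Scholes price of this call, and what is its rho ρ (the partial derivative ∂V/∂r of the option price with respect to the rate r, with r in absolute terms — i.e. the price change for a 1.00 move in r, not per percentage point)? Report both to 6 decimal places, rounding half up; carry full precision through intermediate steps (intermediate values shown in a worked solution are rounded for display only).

σ√T = 0.4914·√2.0272 = 0.699654
d₁ = (ln(S/K) + (r+σ²/2)T) / (σ√T) = (ln(174.11/127.64) + (0.0487+0.4914²/2)·2.0272) / 0.699654 = (0.310473 + 0.343483) / 0.699654 = 0.934685
d₂ = d₁ − σ√T = 0.934685 − 0.699654 = 0.235031
e^{−rT} = e^{−0.0487·2.0272} = 0.905992
N(d₁) = 0.825025,  N(d₂) = 0.592907
Call price V = S·N(d₁) − K·e^{−rT}·N(d₂) = 143.645035 − 68.564319 = 75.080716
ρ = K·T·e^{−rT}·N(d₂) = 138.993587

price = 75.080716
ρ = 138.993587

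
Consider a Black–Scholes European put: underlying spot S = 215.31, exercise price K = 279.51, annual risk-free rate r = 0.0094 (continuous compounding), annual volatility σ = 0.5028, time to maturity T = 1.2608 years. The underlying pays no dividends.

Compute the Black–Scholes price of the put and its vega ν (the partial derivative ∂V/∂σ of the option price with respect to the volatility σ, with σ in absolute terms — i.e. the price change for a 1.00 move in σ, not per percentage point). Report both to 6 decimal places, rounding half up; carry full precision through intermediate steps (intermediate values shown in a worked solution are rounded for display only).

σ√T = 0.5028·√1.2608 = 0.564571
d₁ = (ln(S/K) + (r+σ²/2)T) / (σ√T) = (ln(215.31/279.51) + (0.0094+0.5028²/2)·1.2608) / 0.564571 = (-0.260959 + 0.171222) / 0.564571 = -0.158948
d₂ = d₁ − σ√T = -0.158948 − 0.564571 = -0.723519
e^{−rT} = e^{−0.0094·1.2608} = 0.988218
N(−d₁) = 0.563145,  N(−d₂) = 0.765320
Put price V = K·e^{−rT}·N(−d₂) − S·N(−d₁) = 211.394210 − 121.250804 = 90.143406
φ(d₁) = (1/√(2π))·e^{−d₁²/2} = 0.393934
ν = S·φ(d₁)·√T = 95.238211

price = 90.143406
ν = 95.238211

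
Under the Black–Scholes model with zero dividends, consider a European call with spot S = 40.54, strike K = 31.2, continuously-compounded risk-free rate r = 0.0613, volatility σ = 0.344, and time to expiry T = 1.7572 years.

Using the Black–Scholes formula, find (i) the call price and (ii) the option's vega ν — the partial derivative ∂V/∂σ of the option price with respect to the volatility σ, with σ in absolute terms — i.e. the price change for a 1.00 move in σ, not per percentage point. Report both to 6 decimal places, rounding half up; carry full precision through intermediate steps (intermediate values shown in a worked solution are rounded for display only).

σ√T = 0.344·√1.7572 = 0.456004
d₁ = (ln(S/K) + (r+σ²/2)T) / (σ√T) = (ln(40.54/31.2) + (0.0613+0.344²/2)·1.7572) / 0.456004 = (0.261871 + 0.211686) / 0.456004 = 1.038493
d₂ = d₁ − σ√T = 1.038493 − 0.456004 = 0.582489
e^{−rT} = e^{−0.0613·1.7572} = 0.897882
N(d₁) = 0.850480,  N(d₂) = 0.719881
Call price V = S·N(d₁) − K·e^{−rT}·N(d₂) = 34.478448 − 20.166699 = 14.311749
φ(d₁) = (1/√(2π))·e^{−d₁²/2} = 0.232661
ν = S·φ(d₁)·√T = 12.503111

price = 14.311749
ν = 12.503111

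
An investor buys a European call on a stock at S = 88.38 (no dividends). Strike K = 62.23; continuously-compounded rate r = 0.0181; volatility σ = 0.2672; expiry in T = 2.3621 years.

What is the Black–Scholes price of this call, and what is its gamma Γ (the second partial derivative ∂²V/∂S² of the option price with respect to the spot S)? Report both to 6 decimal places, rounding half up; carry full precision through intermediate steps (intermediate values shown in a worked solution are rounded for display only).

price = 31.406337
Γ = 0.005585

σ√T = 0.2672·√2.3621 = 0.410663
d₁ = (ln(S/K) + (r+σ²/2)T) / (σ√T) = (ln(88.38/62.23) + (0.0181+0.2672²/2)·2.3621) / 0.410663 = (0.350809 + 0.127076) / 0.410663 = 1.163690
d₂ = d₁ − σ√T = 1.163690 − 0.410663 = 0.753027
e^{−rT} = e^{−0.0181·2.3621} = 0.958147
N(d₁) = 0.877725,  N(d₂) = 0.774283
Call price V = S·N(d₁) − K·e^{−rT}·N(d₂) = 77.573356 − 46.167019 = 31.406337
φ(d₁) = (1/√(2π))·e^{−d₁²/2} = 0.202700
Γ = φ(d₁) / (S·σ·√T) = 0.005585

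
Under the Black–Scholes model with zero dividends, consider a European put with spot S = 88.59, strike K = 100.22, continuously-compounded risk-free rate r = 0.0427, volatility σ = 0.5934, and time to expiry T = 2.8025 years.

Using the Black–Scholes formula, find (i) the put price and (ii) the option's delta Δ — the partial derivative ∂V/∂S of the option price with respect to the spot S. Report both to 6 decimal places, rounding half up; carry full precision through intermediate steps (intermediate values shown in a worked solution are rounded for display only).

price = 33.942825
Δ = -0.311010

σ√T = 0.5934·√2.8025 = 0.993391
d₁ = (ln(S/K) + (r+σ²/2)T) / (σ√T) = (ln(88.59/100.22) + (0.0427+0.5934²/2)·2.8025) / 0.993391 = (-0.123349 + 0.613080) / 0.993391 = 0.492989
d₂ = d₁ − σ√T = 0.492989 − 0.993391 = -0.500402
e^{−rT} = e^{−0.0427·2.8025} = 0.887216
N(−d₁) = 0.311010,  N(−d₂) = 0.691604
Put price V = K·e^{−rT}·N(−d₂) − S·N(−d₁) = 61.495213 − 27.552388 = 33.942825
Δ = −N(−d₁) = -0.311010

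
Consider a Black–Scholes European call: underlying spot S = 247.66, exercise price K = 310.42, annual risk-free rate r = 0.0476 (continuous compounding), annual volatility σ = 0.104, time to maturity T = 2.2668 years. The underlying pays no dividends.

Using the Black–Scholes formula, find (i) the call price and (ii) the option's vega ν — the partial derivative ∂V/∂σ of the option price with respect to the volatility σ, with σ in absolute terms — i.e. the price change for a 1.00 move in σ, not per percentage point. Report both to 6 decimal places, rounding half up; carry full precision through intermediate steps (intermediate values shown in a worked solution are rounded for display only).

σ√T = 0.104·√2.2668 = 0.156581
d₁ = (ln(S/K) + (r+σ²/2)T) / (σ√T) = (ln(247.66/310.42) + (0.0476+0.104²/2)·2.2668) / 0.156581 = (-0.225869 + 0.120159) / 0.156581 = -0.675118
d₂ = d₁ − σ√T = -0.675118 − 0.156581 = -0.831699
e^{−rT} = e^{−0.0476·2.2668} = 0.897718
N(d₁) = 0.249800,  N(d₂) = 0.202789
Call price V = S·N(d₁) − K·e^{−rT}·N(d₂) = 61.865576 − 56.511217 = 5.354359
φ(d₁) = (1/√(2π))·e^{−d₁²/2} = 0.317642
ν = S·φ(d₁)·√T = 118.440509

price = 5.354359
ν = 118.440509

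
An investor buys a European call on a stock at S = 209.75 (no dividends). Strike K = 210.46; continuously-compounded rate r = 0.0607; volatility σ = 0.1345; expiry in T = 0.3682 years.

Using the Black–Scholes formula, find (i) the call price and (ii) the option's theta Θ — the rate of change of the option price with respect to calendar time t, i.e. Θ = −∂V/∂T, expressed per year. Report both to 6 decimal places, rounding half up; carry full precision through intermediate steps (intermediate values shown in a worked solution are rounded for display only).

σ√T = 0.1345·√0.3682 = 0.081614
d₁ = (ln(S/K) + (r+σ²/2)T) / (σ√T) = (ln(209.75/210.46) + (0.0607+0.1345²/2)·0.3682) / 0.081614 = (-0.003379 + 0.025680) / 0.081614 = 0.273249
d₂ = d₁ − σ√T = 0.273249 − 0.081614 = 0.191635
e^{−rT} = e^{−0.0607·0.3682} = 0.977898
N(d₁) = 0.607669,  N(d₂) = 0.575986
Call price V = S·N(d₁) − K·e^{−rT}·N(d₂) = 127.458563 − 118.542750 = 8.915813
φ(d₁) = (1/√(2π))·e^{−d₁²/2} = 0.384323
Θ = −S·φ(d₁)·σ/(2√T) − r·K·e^{−rT}·N(d₂) = −8.934066 − 7.195545 = -16.129611

price = 8.915813
Θ = -16.129611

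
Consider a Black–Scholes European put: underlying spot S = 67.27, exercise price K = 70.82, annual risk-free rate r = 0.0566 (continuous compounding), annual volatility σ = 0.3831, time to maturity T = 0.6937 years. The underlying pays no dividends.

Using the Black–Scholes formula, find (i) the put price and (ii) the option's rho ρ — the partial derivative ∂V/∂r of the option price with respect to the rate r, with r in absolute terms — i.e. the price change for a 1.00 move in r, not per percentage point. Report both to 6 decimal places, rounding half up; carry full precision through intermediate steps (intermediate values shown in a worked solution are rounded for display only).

σ√T = 0.3831·√0.6937 = 0.319079
d₁ = (ln(S/K) + (r+σ²/2)T) / (σ√T) = (ln(67.27/70.82) + (0.0566+0.3831²/2)·0.6937) / 0.319079 = (-0.051427 + 0.090169) / 0.319079 = 0.121418
d₂ = d₁ − σ√T = 0.121418 − 0.319079 = -0.197661
e^{−rT} = e^{−0.0566·0.6937} = 0.961497
N(−d₁) = 0.451680,  N(−d₂) = 0.578345
Put price V = K·e^{−rT}·N(−d₂) − S·N(−d₁) = 39.381367 − 30.384505 = 8.996861
ρ = −K·T·e^{−rT}·N(−d₂) = -27.318854

price = 8.996861
ρ = -27.318854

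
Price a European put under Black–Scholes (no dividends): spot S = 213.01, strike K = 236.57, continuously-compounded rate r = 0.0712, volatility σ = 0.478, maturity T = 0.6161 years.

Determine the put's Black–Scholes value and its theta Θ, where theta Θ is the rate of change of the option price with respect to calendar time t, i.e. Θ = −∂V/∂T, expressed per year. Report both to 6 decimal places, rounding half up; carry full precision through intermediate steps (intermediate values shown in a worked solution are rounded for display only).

price = 39.824751
Θ = -15.599112

σ√T = 0.478·√0.6161 = 0.375192
d₁ = (ln(S/K) + (r+σ²/2)T) / (σ√T) = (ln(213.01/236.57) + (0.0712+0.478²/2)·0.6161) / 0.375192 = (-0.104905 + 0.114251) / 0.375192 = 0.024909
d₂ = d₁ − σ√T = 0.024909 − 0.375192 = -0.350283
e^{−rT} = e^{−0.0712·0.6161} = 0.957082
N(−d₁) = 0.490064,  N(−d₂) = 0.636937
Put price V = K·e^{−rT}·N(−d₂) − S·N(−d₁) = 144.213208 − 104.388456 = 39.824751
φ(d₁) = (1/√(2π))·e^{−d₁²/2} = 0.398819
Θ = −S·φ(d₁)·σ/(2√T) + r·K·e^{−rT}·N(−d₂) = −25.867093 + 10.267980 = -15.599112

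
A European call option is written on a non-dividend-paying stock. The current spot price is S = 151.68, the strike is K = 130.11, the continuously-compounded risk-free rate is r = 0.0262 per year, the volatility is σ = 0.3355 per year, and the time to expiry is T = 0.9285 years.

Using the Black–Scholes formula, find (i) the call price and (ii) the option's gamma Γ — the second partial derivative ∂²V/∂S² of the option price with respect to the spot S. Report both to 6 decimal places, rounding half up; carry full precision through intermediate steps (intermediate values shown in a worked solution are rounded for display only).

price = 32.846310
Γ = 0.006317

σ√T = 0.3355·√0.9285 = 0.323283
d₁ = (ln(S/K) + (r+σ²/2)T) / (σ√T) = (ln(151.68/130.11) + (0.0262+0.3355²/2)·0.9285) / 0.323283 = (0.153393 + 0.076583) / 0.323283 = 0.711374
d₂ = d₁ − σ√T = 0.711374 − 0.323283 = 0.388091
e^{−rT} = e^{−0.0262·0.9285} = 0.975967
N(d₁) = 0.761574,  N(d₂) = 0.651026
Call price V = S·N(d₁) − K·e^{−rT}·N(d₂) = 115.515527 − 82.669217 = 32.846310
φ(d₁) = (1/√(2π))·e^{−d₁²/2} = 0.309758
Γ = φ(d₁) / (S·σ·√T) = 0.006317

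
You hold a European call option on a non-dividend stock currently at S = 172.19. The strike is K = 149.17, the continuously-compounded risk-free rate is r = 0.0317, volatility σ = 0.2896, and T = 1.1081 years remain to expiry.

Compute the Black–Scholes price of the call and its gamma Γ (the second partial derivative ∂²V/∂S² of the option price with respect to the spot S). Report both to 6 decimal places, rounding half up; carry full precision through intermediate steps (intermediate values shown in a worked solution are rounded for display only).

σ√T = 0.2896·√1.1081 = 0.304851
d₁ = (ln(S/K) + (r+σ²/2)T) / (σ√T) = (ln(172.19/149.17) + (0.0317+0.2896²/2)·1.1081) / 0.304851 = (0.143512 + 0.081594) / 0.304851 = 0.738412
d₂ = d₁ − σ√T = 0.738412 − 0.304851 = 0.433561
e^{−rT} = e^{−0.0317·1.1081} = 0.965483
N(d₁) = 0.769868,  N(d₂) = 0.667696
Call price V = S·N(d₁) − K·e^{−rT}·N(d₂) = 132.563560 − 96.162351 = 36.401209
φ(d₁) = (1/√(2π))·e^{−d₁²/2} = 0.303746
Γ = φ(d₁) / (S·σ·√T) = 0.005786

price = 36.401209
Γ = 0.005786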